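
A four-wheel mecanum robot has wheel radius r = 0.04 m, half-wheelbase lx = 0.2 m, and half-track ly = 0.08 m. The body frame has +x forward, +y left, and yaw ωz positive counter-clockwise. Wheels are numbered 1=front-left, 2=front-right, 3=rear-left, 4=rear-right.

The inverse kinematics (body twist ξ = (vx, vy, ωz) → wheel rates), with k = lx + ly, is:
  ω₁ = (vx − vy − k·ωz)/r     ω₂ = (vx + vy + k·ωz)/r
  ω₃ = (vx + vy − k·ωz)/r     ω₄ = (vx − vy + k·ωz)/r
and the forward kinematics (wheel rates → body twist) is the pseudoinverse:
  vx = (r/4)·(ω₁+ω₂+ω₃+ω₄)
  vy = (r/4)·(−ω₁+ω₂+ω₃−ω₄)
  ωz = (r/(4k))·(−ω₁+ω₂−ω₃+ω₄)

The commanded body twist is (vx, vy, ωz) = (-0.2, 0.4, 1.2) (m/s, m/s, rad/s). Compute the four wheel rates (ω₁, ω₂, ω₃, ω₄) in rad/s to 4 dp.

k = lx + ly = 0.2 + 0.08 = 0.2800;  k·ωz = 0.2800·1.2 = 0.3360
ω₁ (FL) = (vx − vy − k·ωz)/r = -0.9360/0.04 = -23.4000
ω₂ (FR) = (vx + vy + k·ωz)/r = 0.5360/0.04 = 13.4000
ω₃ (RL) = (vx + vy − k·ωz)/r = -0.1360/0.04 = -3.4000
ω₄ (RR) = (vx − vy + k·ωz)/r = -0.2640/0.04 = -6.6000

(-23.4000, 13.4000, -3.4000, -6.6000)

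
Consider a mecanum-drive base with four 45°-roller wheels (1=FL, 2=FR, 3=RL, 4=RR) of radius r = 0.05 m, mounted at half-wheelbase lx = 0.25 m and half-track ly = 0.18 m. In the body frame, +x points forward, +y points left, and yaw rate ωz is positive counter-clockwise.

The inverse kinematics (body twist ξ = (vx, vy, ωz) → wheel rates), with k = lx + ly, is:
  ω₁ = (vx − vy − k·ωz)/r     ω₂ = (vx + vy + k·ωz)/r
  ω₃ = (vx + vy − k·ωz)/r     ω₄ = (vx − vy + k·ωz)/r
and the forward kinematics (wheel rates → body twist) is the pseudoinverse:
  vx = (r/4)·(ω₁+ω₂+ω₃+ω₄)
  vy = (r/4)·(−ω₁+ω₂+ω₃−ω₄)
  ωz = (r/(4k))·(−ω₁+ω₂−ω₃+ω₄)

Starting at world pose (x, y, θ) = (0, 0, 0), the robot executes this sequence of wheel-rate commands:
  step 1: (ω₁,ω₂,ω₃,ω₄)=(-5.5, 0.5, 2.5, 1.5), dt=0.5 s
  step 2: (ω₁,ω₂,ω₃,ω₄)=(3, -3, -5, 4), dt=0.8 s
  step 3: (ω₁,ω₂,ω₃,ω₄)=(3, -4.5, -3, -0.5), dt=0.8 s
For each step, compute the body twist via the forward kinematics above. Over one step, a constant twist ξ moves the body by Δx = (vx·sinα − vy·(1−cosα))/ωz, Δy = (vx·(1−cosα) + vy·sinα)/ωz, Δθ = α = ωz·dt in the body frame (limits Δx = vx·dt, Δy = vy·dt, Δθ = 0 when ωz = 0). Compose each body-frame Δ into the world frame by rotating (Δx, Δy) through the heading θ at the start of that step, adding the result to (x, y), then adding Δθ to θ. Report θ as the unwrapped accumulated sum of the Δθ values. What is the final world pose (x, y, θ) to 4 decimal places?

step 1: ξ=(vx,vy,ωz)=(-0.0125, 0.0875, 0.1453), dt=0.5 → body Δ=(-0.0078, 0.0435, 0.0727) → world pose (-0.0078, 0.0435, 0.0727)
step 2: ξ=(vx,vy,ωz)=(-0.0125, -0.1875, 0.0872), dt=0.8 → body Δ=(-0.0048, -0.1502, 0.0698) → world pose (-0.0017, -0.1067, 0.1424)
step 3: ξ=(vx,vy,ωz)=(-0.0625, -0.1250, -0.1453), dt=0.8 → body Δ=(-0.0557, -0.0969, -0.1163) → world pose (-0.0431, -0.2105, 0.0262)

(-0.0431, -0.2105, 0.0262)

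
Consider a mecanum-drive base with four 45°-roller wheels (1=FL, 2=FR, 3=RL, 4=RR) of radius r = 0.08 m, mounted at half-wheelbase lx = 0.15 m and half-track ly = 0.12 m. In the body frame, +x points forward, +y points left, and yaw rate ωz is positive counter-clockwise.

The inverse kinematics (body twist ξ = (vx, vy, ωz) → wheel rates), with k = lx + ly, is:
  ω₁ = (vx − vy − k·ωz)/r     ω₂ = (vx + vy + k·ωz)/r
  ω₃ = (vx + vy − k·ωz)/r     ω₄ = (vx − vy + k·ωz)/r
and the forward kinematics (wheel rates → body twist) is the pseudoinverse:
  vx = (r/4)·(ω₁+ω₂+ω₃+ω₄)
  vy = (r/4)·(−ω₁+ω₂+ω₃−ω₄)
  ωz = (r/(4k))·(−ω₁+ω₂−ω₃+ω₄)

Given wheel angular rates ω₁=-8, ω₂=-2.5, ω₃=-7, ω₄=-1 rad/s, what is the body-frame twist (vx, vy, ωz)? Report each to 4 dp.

(-0.3700, -0.0100, 0.8519)

k = lx + ly = 0.15 + 0.12 = 0.2700
ω₁+ω₂+ω₃+ω₄ = -18.5000  →  vx = (0.08/4)·-18.5000 = -0.3700
−ω₁+ω₂+ω₃−ω₄ = -0.5000  →  vy = (0.08/4)·-0.5000 = -0.0100
−ω₁+ω₂−ω₃+ω₄ = 11.5000  →  ωz = (0.08/1.0800)·11.5000 = 0.8519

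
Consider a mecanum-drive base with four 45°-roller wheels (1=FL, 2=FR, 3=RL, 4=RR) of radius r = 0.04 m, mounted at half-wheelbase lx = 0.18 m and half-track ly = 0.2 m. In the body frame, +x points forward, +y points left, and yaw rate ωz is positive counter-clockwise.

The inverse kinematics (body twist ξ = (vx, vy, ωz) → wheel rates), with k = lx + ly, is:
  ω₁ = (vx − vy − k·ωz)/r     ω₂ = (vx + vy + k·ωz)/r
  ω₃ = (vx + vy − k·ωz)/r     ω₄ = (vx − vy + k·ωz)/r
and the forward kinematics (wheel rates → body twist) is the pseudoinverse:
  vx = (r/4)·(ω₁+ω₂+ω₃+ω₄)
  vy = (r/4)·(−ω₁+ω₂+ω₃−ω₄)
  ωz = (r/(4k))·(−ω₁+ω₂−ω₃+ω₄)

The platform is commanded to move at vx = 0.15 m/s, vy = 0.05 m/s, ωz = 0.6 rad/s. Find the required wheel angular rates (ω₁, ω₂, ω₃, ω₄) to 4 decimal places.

(-3.2000, 10.7000, -0.7000, 8.2000)

k = lx + ly = 0.18 + 0.2 = 0.3800;  k·ωz = 0.3800·0.6 = 0.2280
ω₁ (FL) = (vx − vy − k·ωz)/r = -0.1280/0.04 = -3.2000
ω₂ (FR) = (vx + vy + k·ωz)/r = 0.4280/0.04 = 10.7000
ω₃ (RL) = (vx + vy − k·ωz)/r = -0.0280/0.04 = -0.7000
ω₄ (RR) = (vx − vy + k·ωz)/r = 0.3280/0.04 = 8.2000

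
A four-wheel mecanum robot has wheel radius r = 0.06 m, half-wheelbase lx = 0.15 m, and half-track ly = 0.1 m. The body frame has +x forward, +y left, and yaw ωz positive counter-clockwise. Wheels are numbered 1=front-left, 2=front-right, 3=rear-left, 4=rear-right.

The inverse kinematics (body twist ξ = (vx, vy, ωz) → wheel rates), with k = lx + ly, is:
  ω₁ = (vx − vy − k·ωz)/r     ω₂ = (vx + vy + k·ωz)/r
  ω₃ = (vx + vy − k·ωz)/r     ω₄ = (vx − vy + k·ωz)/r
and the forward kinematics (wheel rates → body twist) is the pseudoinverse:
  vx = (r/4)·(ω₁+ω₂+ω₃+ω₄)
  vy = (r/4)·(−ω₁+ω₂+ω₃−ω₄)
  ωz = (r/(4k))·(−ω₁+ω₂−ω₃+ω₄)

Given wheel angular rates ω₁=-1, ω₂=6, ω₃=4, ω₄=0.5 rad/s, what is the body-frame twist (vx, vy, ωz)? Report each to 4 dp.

(0.1425, 0.1575, 0.2100)

k = lx + ly = 0.15 + 0.1 = 0.2500
ω₁+ω₂+ω₃+ω₄ = 9.5000  →  vx = (0.06/4)·9.5000 = 0.1425
−ω₁+ω₂+ω₃−ω₄ = 10.5000  →  vy = (0.06/4)·10.5000 = 0.1575
−ω₁+ω₂−ω₃+ω₄ = 3.5000  →  ωz = (0.06/1.0000)·3.5000 = 0.2100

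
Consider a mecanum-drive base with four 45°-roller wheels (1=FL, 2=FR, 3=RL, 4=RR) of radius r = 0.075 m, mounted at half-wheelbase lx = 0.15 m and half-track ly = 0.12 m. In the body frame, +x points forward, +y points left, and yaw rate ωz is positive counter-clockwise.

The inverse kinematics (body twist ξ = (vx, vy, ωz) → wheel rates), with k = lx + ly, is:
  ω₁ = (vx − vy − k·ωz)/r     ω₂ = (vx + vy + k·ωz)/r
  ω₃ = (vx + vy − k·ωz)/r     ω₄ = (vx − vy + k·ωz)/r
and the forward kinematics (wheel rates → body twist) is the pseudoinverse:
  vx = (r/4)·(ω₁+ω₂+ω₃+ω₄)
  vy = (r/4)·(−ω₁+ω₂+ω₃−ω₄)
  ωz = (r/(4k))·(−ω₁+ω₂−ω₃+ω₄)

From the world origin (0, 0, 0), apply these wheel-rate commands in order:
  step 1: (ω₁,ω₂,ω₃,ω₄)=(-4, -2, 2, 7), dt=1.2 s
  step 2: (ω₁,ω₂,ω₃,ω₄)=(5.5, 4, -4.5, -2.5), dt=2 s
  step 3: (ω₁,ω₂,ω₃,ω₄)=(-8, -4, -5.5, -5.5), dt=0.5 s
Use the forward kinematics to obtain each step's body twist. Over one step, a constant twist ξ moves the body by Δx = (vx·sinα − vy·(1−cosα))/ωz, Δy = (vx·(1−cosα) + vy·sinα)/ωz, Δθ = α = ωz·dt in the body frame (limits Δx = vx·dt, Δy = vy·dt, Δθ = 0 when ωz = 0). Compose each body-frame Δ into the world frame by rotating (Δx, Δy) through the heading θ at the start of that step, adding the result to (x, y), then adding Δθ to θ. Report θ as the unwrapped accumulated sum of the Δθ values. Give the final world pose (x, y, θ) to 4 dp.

step 1: ξ=(vx,vy,ωz)=(0.0563, -0.0563, 0.4861), dt=1.2 → body Δ=(0.0829, -0.0446, 0.5833) → world pose (0.0829, -0.0446, 0.5833)
step 2: ξ=(vx,vy,ωz)=(0.0469, -0.0656, 0.0347), dt=2.0 → body Δ=(0.0982, -0.1279, 0.0694) → world pose (0.2353, -0.0972, 0.6528)
step 3: ξ=(vx,vy,ωz)=(-0.4312, 0.0750, 0.2778), dt=0.5 → body Δ=(-0.2175, 0.0224, 0.1389) → world pose (0.0489, -0.2115, 0.7917)

(0.0489, -0.2115, 0.7917)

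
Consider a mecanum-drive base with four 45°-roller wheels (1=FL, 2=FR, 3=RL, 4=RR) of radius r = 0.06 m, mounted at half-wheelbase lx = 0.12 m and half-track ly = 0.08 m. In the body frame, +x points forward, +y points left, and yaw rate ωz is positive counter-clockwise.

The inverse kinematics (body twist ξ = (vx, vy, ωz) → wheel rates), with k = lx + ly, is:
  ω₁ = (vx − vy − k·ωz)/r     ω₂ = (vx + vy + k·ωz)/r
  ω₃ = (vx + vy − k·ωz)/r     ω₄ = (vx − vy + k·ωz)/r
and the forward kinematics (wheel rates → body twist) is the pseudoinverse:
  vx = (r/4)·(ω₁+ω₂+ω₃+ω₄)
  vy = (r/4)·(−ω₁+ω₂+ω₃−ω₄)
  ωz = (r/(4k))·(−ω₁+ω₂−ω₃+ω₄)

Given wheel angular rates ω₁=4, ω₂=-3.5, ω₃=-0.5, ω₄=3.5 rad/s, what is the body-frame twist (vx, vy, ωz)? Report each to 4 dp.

(0.0525, -0.1725, -0.2625)

k = lx + ly = 0.12 + 0.08 = 0.2000
ω₁+ω₂+ω₃+ω₄ = 3.5000  →  vx = (0.06/4)·3.5000 = 0.0525
−ω₁+ω₂+ω₃−ω₄ = -11.5000  →  vy = (0.06/4)·-11.5000 = -0.1725
−ω₁+ω₂−ω₃+ω₄ = -3.5000  →  ωz = (0.06/0.8000)·-3.5000 = -0.2625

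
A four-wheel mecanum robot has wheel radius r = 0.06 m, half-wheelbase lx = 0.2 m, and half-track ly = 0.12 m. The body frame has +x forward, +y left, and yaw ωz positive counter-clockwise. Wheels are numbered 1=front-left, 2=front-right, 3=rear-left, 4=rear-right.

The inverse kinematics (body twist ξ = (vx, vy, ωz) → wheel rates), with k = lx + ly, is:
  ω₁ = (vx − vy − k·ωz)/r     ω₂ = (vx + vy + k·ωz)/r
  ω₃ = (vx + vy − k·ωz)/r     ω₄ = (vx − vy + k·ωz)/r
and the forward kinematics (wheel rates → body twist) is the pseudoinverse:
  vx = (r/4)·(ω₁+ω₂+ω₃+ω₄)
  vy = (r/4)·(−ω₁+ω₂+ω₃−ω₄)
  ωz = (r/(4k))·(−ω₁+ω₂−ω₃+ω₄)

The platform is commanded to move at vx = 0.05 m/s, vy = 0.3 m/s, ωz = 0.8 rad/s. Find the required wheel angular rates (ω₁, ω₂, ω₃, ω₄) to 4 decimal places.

k = lx + ly = 0.2 + 0.12 = 0.3200;  k·ωz = 0.3200·0.8 = 0.2560
ω₁ (FL) = (vx − vy − k·ωz)/r = -0.5060/0.06 = -8.4333
ω₂ (FR) = (vx + vy + k·ωz)/r = 0.6060/0.06 = 10.1000
ω₃ (RL) = (vx + vy − k·ωz)/r = 0.0940/0.06 = 1.5667
ω₄ (RR) = (vx − vy + k·ωz)/r = 0.0060/0.06 = 0.1000

(-8.4333, 10.1000, 1.5667, 0.1000)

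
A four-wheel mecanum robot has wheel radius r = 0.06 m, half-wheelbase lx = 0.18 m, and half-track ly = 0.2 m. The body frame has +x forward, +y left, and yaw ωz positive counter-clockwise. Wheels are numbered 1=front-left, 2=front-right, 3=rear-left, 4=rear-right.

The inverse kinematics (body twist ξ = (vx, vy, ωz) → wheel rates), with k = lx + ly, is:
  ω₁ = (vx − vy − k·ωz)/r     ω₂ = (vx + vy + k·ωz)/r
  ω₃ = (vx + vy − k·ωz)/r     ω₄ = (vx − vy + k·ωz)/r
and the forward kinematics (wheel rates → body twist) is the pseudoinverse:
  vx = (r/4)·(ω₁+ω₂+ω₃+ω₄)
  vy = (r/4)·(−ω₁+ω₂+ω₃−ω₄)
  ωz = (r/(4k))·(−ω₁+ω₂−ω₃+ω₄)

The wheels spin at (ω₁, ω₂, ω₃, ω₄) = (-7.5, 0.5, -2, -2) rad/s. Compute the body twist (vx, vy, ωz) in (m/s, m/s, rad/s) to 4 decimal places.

k = lx + ly = 0.18 + 0.2 = 0.3800
ω₁+ω₂+ω₃+ω₄ = -11.0000  →  vx = (0.06/4)·-11.0000 = -0.1650
−ω₁+ω₂+ω₃−ω₄ = 8.0000  →  vy = (0.06/4)·8.0000 = 0.1200
−ω₁+ω₂−ω₃+ω₄ = 8.0000  →  ωz = (0.06/1.5200)·8.0000 = 0.3158

(-0.1650, 0.1200, 0.3158)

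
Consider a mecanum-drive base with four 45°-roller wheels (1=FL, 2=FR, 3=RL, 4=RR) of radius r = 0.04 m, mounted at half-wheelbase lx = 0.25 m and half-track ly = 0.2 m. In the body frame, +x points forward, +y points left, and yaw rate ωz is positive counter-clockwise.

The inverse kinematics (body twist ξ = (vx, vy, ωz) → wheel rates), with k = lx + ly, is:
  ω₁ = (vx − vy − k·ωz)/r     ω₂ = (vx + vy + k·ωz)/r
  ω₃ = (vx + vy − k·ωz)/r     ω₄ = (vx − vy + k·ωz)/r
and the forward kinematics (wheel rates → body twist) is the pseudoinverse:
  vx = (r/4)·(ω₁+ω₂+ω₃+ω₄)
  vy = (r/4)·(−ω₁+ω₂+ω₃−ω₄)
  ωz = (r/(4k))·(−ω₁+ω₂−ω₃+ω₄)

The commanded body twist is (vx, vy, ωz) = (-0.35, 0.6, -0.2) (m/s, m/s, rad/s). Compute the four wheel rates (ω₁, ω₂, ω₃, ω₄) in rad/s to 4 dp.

(-21.5000, 4.0000, 8.5000, -26.0000)

k = lx + ly = 0.25 + 0.2 = 0.4500;  k·ωz = 0.4500·-0.2 = -0.0900
ω₁ (FL) = (vx − vy − k·ωz)/r = -0.8600/0.04 = -21.5000
ω₂ (FR) = (vx + vy + k·ωz)/r = 0.1600/0.04 = 4.0000
ω₃ (RL) = (vx + vy − k·ωz)/r = 0.3400/0.04 = 8.5000
ω₄ (RR) = (vx − vy + k·ωz)/r = -1.0400/0.04 = -26.0000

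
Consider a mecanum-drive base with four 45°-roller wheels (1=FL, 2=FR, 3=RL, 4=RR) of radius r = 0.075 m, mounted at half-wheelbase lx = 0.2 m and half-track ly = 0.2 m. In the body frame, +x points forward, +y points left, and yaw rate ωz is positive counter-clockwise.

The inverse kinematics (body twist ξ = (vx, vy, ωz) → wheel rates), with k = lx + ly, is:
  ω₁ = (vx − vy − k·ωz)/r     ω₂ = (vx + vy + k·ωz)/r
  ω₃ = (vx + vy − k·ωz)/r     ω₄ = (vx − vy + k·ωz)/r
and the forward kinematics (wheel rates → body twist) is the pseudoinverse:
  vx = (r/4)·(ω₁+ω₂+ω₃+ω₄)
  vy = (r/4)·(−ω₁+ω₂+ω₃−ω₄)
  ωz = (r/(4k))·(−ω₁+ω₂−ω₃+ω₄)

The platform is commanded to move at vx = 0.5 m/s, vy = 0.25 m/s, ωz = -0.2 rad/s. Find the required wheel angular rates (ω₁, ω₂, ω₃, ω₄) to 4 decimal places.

(4.4000, 8.9333, 11.0667, 2.2667)

k = lx + ly = 0.2 + 0.2 = 0.4000;  k·ωz = 0.4000·-0.2 = -0.0800
ω₁ (FL) = (vx − vy − k·ωz)/r = 0.3300/0.075 = 4.4000
ω₂ (FR) = (vx + vy + k·ωz)/r = 0.6700/0.075 = 8.9333
ω₃ (RL) = (vx + vy − k·ωz)/r = 0.8300/0.075 = 11.0667
ω₄ (RR) = (vx − vy + k·ωz)/r = 0.1700/0.075 = 2.2667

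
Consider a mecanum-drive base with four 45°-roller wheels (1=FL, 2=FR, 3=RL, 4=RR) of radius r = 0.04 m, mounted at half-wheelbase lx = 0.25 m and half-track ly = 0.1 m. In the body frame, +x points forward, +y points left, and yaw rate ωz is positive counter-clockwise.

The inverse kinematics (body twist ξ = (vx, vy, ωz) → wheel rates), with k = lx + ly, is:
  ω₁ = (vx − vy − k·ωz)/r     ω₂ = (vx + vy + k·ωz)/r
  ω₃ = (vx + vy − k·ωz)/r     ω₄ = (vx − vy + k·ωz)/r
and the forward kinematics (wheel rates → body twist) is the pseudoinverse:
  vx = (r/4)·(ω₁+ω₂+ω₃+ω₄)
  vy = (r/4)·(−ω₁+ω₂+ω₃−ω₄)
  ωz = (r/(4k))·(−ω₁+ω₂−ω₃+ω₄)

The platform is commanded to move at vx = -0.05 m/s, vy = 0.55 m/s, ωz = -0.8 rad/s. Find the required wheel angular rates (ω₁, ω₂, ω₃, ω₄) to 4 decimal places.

(-8.0000, 5.5000, 19.5000, -22.0000)

k = lx + ly = 0.25 + 0.1 = 0.3500;  k·ωz = 0.3500·-0.8 = -0.2800
ω₁ (FL) = (vx − vy − k·ωz)/r = -0.3200/0.04 = -8.0000
ω₂ (FR) = (vx + vy + k·ωz)/r = 0.2200/0.04 = 5.5000
ω₃ (RL) = (vx + vy − k·ωz)/r = 0.7800/0.04 = 19.5000
ω₄ (RR) = (vx − vy + k·ωz)/r = -0.8800/0.04 = -22.0000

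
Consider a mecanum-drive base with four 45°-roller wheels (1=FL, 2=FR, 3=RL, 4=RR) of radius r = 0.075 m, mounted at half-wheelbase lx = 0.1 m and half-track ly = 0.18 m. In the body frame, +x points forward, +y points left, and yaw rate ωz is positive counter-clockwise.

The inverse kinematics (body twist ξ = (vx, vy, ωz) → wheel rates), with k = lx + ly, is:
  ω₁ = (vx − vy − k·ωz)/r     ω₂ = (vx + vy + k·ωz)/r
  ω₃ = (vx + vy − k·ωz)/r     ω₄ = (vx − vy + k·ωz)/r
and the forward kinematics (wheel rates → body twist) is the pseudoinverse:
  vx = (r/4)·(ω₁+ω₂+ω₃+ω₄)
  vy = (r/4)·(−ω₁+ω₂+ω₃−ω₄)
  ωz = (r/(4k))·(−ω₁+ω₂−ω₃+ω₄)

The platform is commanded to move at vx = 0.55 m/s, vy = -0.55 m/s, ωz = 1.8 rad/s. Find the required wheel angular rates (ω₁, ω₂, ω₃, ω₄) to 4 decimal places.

k = lx + ly = 0.1 + 0.18 = 0.2800;  k·ωz = 0.2800·1.8 = 0.5040
ω₁ (FL) = (vx − vy − k·ωz)/r = 0.5960/0.075 = 7.9467
ω₂ (FR) = (vx + vy + k·ωz)/r = 0.5040/0.075 = 6.7200
ω₃ (RL) = (vx + vy − k·ωz)/r = -0.5040/0.075 = -6.7200
ω₄ (RR) = (vx − vy + k·ωz)/r = 1.6040/0.075 = 21.3867

(7.9467, 6.7200, -6.7200, 21.3867)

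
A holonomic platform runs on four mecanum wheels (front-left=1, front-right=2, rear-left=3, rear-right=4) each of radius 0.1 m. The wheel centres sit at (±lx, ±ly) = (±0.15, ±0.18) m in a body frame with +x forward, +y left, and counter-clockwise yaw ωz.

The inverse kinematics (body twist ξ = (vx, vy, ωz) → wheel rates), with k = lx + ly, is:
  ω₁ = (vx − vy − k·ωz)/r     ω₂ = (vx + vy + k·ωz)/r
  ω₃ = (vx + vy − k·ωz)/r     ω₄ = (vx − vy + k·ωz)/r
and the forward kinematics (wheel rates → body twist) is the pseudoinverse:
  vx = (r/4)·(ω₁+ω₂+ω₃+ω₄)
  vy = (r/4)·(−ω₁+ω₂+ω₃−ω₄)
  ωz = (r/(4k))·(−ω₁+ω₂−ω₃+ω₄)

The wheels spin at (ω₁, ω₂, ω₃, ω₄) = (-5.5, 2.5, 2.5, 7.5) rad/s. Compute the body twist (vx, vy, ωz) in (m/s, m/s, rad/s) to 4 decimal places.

k = lx + ly = 0.15 + 0.18 = 0.3300
ω₁+ω₂+ω₃+ω₄ = 7.0000  →  vx = (0.1/4)·7.0000 = 0.1750
−ω₁+ω₂+ω₃−ω₄ = 3.0000  →  vy = (0.1/4)·3.0000 = 0.0750
−ω₁+ω₂−ω₃+ω₄ = 13.0000  →  ωz = (0.1/1.3200)·13.0000 = 0.9848

(0.1750, 0.0750, 0.9848)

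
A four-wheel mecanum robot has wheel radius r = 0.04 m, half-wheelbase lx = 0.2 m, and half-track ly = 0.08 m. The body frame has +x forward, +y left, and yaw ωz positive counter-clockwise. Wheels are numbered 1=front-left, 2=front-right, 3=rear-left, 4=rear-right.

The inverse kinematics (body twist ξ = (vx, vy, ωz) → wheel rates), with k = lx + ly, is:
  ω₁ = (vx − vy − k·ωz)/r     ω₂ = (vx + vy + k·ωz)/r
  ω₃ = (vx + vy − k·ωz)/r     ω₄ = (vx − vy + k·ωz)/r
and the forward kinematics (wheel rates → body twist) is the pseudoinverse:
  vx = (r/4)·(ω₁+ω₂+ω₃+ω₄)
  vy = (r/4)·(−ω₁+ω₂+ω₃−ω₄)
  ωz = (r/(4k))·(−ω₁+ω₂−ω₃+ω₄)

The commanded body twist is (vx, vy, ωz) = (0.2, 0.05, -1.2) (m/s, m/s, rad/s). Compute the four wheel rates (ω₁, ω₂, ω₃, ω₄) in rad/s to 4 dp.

(12.1500, -2.1500, 14.6500, -4.6500)

k = lx + ly = 0.2 + 0.08 = 0.2800;  k·ωz = 0.2800·-1.2 = -0.3360
ω₁ (FL) = (vx − vy − k·ωz)/r = 0.4860/0.04 = 12.1500
ω₂ (FR) = (vx + vy + k·ωz)/r = -0.0860/0.04 = -2.1500
ω₃ (RL) = (vx + vy − k·ωz)/r = 0.5860/0.04 = 14.6500
ω₄ (RR) = (vx − vy + k·ωz)/r = -0.1860/0.04 = -4.6500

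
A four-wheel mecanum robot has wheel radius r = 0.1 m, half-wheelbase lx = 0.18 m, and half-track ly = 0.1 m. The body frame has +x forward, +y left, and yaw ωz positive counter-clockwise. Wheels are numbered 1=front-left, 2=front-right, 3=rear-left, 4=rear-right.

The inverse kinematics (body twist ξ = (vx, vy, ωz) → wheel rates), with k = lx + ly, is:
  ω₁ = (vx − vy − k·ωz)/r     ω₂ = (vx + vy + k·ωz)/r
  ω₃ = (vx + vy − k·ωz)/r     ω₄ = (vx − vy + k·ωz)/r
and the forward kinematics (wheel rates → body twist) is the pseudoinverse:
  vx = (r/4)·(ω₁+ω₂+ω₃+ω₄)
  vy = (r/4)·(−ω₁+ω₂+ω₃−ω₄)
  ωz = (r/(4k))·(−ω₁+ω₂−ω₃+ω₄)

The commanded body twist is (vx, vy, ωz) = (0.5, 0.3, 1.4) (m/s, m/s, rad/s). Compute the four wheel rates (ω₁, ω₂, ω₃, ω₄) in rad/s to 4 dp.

k = lx + ly = 0.18 + 0.1 = 0.2800;  k·ωz = 0.2800·1.4 = 0.3920
ω₁ (FL) = (vx − vy − k·ωz)/r = -0.1920/0.1 = -1.9200
ω₂ (FR) = (vx + vy + k·ωz)/r = 1.1920/0.1 = 11.9200
ω₃ (RL) = (vx + vy − k·ωz)/r = 0.4080/0.1 = 4.0800
ω₄ (RR) = (vx − vy + k·ωz)/r = 0.5920/0.1 = 5.9200

(-1.9200, 11.9200, 4.0800, 5.9200)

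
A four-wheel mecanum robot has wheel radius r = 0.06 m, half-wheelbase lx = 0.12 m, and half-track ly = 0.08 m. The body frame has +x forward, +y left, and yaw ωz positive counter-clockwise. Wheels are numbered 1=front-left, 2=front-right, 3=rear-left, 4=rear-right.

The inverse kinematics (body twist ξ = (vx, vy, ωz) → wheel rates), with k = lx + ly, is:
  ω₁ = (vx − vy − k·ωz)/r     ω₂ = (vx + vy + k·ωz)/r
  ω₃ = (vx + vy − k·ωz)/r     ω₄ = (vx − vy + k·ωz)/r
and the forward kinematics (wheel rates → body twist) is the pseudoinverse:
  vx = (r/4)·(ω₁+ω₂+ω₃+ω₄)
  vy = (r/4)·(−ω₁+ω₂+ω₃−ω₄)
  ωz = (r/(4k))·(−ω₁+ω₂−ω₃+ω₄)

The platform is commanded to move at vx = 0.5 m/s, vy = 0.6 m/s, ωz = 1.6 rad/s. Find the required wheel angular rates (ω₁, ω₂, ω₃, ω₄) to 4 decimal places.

k = lx + ly = 0.12 + 0.08 = 0.2000;  k·ωz = 0.2000·1.6 = 0.3200
ω₁ (FL) = (vx − vy − k·ωz)/r = -0.4200/0.06 = -7.0000
ω₂ (FR) = (vx + vy + k·ωz)/r = 1.4200/0.06 = 23.6667
ω₃ (RL) = (vx + vy − k·ωz)/r = 0.7800/0.06 = 13.0000
ω₄ (RR) = (vx − vy + k·ωz)/r = 0.2200/0.06 = 3.6667

(-7.0000, 23.6667, 13.0000, 3.6667)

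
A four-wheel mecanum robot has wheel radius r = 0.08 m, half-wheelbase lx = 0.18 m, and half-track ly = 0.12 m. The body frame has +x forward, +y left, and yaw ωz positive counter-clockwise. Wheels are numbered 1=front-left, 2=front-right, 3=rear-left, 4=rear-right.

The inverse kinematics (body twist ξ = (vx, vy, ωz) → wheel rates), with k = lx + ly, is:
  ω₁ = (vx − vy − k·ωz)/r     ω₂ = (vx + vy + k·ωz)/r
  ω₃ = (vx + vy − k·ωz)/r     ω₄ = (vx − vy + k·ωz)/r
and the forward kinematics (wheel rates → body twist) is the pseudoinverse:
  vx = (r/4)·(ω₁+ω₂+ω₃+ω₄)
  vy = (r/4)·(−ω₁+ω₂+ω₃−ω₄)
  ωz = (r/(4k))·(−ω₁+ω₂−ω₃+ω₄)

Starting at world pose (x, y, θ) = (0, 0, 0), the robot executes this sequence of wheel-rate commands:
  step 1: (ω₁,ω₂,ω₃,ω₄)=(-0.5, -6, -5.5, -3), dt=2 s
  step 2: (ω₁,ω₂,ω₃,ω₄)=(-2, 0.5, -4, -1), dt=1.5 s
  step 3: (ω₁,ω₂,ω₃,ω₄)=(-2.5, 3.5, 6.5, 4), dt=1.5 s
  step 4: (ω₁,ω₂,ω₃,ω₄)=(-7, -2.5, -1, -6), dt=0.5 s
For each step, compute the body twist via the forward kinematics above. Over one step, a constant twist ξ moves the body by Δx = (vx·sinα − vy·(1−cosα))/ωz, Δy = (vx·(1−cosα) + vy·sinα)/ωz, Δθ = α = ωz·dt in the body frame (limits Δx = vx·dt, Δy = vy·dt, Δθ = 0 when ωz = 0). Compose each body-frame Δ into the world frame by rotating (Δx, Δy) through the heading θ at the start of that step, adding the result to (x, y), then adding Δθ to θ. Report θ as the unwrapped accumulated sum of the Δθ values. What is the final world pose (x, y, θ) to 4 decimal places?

step 1: ξ=(vx,vy,ωz)=(-0.3000, -0.1600, -0.2000), dt=2.0 → body Δ=(-0.6473, -0.1931, -0.4000) → world pose (-0.6473, -0.1931, -0.4000)
step 2: ξ=(vx,vy,ωz)=(-0.1300, -0.0100, 0.3667), dt=1.5 → body Δ=(-0.1813, -0.0665, 0.5500) → world pose (-0.8402, -0.1838, 0.1500)
step 3: ξ=(vx,vy,ωz)=(0.2300, 0.1700, 0.2333), dt=1.5 → body Δ=(0.2938, 0.3096, 0.3500) → world pose (-0.5959, 0.1662, 0.5000)
step 4: ξ=(vx,vy,ωz)=(-0.3300, 0.1900, -0.0333), dt=0.5 → body Δ=(-0.1642, 0.0964, -0.0167) → world pose (-0.7862, 0.1721, 0.4833)

(-0.7862, 0.1721, 0.4833)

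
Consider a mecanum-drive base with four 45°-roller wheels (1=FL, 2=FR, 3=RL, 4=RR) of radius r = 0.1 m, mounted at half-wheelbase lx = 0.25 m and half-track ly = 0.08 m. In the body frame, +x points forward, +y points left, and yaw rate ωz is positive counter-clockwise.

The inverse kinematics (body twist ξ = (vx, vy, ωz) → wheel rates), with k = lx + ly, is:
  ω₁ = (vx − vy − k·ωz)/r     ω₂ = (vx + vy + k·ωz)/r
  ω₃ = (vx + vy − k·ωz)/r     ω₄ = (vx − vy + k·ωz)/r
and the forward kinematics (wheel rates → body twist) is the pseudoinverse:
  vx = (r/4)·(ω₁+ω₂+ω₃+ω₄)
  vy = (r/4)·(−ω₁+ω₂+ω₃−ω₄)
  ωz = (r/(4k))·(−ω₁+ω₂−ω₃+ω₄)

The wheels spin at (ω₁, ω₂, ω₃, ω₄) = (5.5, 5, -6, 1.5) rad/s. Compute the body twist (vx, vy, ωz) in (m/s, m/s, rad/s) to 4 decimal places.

k = lx + ly = 0.25 + 0.08 = 0.3300
ω₁+ω₂+ω₃+ω₄ = 6.0000  →  vx = (0.1/4)·6.0000 = 0.1500
−ω₁+ω₂+ω₃−ω₄ = -8.0000  →  vy = (0.1/4)·-8.0000 = -0.2000
−ω₁+ω₂−ω₃+ω₄ = 7.0000  →  ωz = (0.1/1.3200)·7.0000 = 0.5303

(0.1500, -0.2000, 0.5303)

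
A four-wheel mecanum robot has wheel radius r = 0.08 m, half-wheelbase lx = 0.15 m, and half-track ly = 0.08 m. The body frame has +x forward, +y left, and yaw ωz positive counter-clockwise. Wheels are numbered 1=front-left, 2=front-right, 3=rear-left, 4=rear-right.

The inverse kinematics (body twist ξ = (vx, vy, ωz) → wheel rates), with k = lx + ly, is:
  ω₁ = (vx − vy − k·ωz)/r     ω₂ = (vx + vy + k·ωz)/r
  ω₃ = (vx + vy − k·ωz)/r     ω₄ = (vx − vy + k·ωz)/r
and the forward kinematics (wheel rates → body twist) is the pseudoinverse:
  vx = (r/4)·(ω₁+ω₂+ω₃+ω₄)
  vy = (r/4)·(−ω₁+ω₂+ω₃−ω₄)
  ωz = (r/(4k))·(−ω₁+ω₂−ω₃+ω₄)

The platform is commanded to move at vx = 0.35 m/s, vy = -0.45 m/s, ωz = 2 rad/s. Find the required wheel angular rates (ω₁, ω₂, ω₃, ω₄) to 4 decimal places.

(4.2500, 4.5000, -7.0000, 15.7500)

k = lx + ly = 0.15 + 0.08 = 0.2300;  k·ωz = 0.2300·2 = 0.4600
ω₁ (FL) = (vx − vy − k·ωz)/r = 0.3400/0.08 = 4.2500
ω₂ (FR) = (vx + vy + k·ωz)/r = 0.3600/0.08 = 4.5000
ω₃ (RL) = (vx + vy − k·ωz)/r = -0.5600/0.08 = -7.0000
ω₄ (RR) = (vx − vy + k·ωz)/r = 1.2600/0.08 = 15.7500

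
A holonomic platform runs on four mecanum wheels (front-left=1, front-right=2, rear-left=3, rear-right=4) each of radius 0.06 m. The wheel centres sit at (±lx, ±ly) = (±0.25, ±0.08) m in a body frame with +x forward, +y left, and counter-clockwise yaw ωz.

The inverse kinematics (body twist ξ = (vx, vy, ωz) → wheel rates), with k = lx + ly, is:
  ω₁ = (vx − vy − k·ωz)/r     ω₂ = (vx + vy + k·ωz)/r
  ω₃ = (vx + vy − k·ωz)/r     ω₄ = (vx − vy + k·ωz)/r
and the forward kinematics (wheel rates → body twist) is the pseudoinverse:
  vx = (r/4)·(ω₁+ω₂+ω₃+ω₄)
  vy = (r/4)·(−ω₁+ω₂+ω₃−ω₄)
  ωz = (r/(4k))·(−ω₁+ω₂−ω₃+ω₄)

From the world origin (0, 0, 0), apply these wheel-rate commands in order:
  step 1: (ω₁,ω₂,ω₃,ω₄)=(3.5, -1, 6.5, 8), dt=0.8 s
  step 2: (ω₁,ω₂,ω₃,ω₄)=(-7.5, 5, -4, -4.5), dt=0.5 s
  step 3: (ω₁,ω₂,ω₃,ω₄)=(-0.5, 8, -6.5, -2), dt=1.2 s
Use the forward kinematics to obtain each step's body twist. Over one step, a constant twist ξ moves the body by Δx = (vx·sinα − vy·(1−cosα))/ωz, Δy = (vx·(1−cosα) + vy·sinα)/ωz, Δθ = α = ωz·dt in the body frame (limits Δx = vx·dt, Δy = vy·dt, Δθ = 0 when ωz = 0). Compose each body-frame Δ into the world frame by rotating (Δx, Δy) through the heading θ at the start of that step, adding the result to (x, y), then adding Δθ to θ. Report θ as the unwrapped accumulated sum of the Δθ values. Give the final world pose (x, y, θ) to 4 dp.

step 1: ξ=(vx,vy,ωz)=(0.2550, -0.0900, -0.1364), dt=0.8 → body Δ=(0.1997, -0.0830, -0.1091) → world pose (0.1997, -0.0830, -0.1091)
step 2: ξ=(vx,vy,ωz)=(-0.1650, 0.1950, 0.5455), dt=0.5 → body Δ=(-0.0947, 0.0851, 0.2727) → world pose (0.1148, 0.0119, 0.1636)
step 3: ξ=(vx,vy,ωz)=(-0.0150, 0.0600, 0.5909), dt=1.2 → body Δ=(-0.0410, 0.0600, 0.7091) → world pose (0.0646, 0.0645, 0.8727)

(0.0646, 0.0645, 0.8727)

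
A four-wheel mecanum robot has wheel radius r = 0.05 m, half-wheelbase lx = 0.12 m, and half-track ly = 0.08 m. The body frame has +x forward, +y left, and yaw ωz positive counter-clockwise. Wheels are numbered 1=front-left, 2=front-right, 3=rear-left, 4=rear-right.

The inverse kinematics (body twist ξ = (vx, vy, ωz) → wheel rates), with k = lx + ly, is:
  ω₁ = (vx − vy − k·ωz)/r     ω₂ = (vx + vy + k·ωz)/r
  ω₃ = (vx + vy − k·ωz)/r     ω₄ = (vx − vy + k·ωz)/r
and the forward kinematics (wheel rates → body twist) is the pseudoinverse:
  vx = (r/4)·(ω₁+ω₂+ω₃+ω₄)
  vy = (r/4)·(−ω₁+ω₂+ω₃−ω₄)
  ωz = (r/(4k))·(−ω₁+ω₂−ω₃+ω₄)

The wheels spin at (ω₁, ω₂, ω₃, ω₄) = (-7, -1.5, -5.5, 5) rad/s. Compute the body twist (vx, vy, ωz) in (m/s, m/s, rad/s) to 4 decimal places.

(-0.1125, -0.0625, 1.0000)

k = lx + ly = 0.12 + 0.08 = 0.2000
ω₁+ω₂+ω₃+ω₄ = -9.0000  →  vx = (0.05/4)·-9.0000 = -0.1125
−ω₁+ω₂+ω₃−ω₄ = -5.0000  →  vy = (0.05/4)·-5.0000 = -0.0625
−ω₁+ω₂−ω₃+ω₄ = 16.0000  →  ωz = (0.05/0.8000)·16.0000 = 1.0000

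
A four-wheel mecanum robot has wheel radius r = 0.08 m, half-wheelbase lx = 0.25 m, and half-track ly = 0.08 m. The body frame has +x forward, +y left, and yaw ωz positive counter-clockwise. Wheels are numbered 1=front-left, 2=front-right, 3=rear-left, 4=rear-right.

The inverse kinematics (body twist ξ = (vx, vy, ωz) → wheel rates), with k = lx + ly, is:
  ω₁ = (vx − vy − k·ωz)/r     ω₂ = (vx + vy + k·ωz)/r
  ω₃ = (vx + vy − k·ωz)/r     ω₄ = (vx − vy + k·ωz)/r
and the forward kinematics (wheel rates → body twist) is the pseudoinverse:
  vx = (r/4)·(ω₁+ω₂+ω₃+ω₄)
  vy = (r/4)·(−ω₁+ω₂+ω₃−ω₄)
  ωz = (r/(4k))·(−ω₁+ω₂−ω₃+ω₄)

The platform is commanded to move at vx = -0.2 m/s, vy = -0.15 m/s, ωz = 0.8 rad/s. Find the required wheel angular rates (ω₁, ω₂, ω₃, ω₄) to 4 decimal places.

(-3.9250, -1.0750, -7.6750, 2.6750)

k = lx + ly = 0.25 + 0.08 = 0.3300;  k·ωz = 0.3300·0.8 = 0.2640
ω₁ (FL) = (vx − vy − k·ωz)/r = -0.3140/0.08 = -3.9250
ω₂ (FR) = (vx + vy + k·ωz)/r = -0.0860/0.08 = -1.0750
ω₃ (RL) = (vx + vy − k·ωz)/r = -0.6140/0.08 = -7.6750
ω₄ (RR) = (vx − vy + k·ωz)/r = 0.2140/0.08 = 2.6750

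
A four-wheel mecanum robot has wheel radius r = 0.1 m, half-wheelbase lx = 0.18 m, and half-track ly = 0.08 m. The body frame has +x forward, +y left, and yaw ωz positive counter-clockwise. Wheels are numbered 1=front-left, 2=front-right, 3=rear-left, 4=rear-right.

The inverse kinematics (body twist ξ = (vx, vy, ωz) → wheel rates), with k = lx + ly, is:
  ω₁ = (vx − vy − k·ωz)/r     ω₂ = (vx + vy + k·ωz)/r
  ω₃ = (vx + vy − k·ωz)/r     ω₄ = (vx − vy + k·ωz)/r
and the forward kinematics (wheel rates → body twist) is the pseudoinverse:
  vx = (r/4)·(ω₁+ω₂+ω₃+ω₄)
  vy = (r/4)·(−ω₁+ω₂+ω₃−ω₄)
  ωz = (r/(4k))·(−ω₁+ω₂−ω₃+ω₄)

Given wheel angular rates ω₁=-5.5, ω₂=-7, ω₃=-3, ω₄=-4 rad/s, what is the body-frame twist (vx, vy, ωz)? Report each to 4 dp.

(-0.4875, -0.0125, -0.2404)

k = lx + ly = 0.18 + 0.08 = 0.2600
ω₁+ω₂+ω₃+ω₄ = -19.5000  →  vx = (0.1/4)·-19.5000 = -0.4875
−ω₁+ω₂+ω₃−ω₄ = -0.5000  →  vy = (0.1/4)·-0.5000 = -0.0125
−ω₁+ω₂−ω₃+ω₄ = -2.5000  →  ωz = (0.1/1.0400)·-2.5000 = -0.2404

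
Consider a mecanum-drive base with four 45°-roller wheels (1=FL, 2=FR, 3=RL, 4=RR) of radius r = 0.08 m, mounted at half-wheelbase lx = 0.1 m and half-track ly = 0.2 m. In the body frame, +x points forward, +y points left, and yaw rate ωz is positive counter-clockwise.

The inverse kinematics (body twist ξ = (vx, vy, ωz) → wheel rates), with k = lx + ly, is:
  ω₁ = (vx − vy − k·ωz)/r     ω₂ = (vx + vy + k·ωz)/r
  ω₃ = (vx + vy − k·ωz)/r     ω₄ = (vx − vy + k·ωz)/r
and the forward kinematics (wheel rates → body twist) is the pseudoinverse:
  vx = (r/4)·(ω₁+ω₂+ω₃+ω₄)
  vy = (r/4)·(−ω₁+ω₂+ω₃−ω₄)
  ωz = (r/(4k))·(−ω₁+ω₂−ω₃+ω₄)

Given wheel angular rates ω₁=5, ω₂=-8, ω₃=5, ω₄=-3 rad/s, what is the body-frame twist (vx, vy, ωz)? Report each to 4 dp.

(-0.0200, -0.1000, -1.4000)

k = lx + ly = 0.1 + 0.2 = 0.3000
ω₁+ω₂+ω₃+ω₄ = -1.0000  →  vx = (0.08/4)·-1.0000 = -0.0200
−ω₁+ω₂+ω₃−ω₄ = -5.0000  →  vy = (0.08/4)·-5.0000 = -0.1000
−ω₁+ω₂−ω₃+ω₄ = -21.0000  →  ωz = (0.08/1.2000)·-21.0000 = -1.4000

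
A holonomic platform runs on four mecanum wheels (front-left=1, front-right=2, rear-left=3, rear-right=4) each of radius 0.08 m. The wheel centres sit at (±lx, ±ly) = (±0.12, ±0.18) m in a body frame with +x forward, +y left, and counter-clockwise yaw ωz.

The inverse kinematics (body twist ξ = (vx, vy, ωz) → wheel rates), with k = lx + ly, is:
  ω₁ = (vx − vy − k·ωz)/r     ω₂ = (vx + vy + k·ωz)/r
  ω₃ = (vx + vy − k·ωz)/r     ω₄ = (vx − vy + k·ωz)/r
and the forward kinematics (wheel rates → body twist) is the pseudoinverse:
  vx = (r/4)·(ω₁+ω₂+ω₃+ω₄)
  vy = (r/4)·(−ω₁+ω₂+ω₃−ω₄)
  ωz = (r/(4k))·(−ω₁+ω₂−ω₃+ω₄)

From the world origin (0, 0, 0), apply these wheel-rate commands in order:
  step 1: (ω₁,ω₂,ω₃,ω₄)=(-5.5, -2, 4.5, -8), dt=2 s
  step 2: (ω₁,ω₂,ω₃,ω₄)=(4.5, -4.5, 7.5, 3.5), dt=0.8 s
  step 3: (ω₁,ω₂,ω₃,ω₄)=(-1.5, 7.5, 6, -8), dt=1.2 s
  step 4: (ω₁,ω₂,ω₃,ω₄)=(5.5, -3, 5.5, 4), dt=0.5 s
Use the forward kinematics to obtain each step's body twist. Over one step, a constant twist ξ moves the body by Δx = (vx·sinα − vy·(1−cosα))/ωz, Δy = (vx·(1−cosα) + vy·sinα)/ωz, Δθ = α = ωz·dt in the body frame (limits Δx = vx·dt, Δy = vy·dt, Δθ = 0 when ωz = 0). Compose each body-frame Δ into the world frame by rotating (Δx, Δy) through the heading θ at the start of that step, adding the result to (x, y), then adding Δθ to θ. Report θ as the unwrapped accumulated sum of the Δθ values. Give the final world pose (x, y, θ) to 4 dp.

(0.2150, 0.1791, -2.6267)

step 1: ξ=(vx,vy,ωz)=(-0.2200, 0.3200, -0.6000), dt=2.0 → body Δ=(-0.0017, 0.7309, -1.2000) → world pose (-0.0017, 0.7309, -1.2000)
step 2: ξ=(vx,vy,ωz)=(0.2200, -0.1000, -0.8667), dt=0.8 → body Δ=(0.1356, -0.1324, -0.6933) → world pose (-0.0759, 0.5566, -1.8933)
step 3: ξ=(vx,vy,ωz)=(0.0800, 0.4600, -0.3333), dt=1.2 → body Δ=(0.2024, 0.5185, -0.4000) → world pose (0.3517, 0.2003, -2.2933)
step 4: ξ=(vx,vy,ωz)=(0.2400, -0.1400, -0.6667), dt=0.5 → body Δ=(0.1062, -0.0885, -0.3333) → world pose (0.2150, 0.1791, -2.6267)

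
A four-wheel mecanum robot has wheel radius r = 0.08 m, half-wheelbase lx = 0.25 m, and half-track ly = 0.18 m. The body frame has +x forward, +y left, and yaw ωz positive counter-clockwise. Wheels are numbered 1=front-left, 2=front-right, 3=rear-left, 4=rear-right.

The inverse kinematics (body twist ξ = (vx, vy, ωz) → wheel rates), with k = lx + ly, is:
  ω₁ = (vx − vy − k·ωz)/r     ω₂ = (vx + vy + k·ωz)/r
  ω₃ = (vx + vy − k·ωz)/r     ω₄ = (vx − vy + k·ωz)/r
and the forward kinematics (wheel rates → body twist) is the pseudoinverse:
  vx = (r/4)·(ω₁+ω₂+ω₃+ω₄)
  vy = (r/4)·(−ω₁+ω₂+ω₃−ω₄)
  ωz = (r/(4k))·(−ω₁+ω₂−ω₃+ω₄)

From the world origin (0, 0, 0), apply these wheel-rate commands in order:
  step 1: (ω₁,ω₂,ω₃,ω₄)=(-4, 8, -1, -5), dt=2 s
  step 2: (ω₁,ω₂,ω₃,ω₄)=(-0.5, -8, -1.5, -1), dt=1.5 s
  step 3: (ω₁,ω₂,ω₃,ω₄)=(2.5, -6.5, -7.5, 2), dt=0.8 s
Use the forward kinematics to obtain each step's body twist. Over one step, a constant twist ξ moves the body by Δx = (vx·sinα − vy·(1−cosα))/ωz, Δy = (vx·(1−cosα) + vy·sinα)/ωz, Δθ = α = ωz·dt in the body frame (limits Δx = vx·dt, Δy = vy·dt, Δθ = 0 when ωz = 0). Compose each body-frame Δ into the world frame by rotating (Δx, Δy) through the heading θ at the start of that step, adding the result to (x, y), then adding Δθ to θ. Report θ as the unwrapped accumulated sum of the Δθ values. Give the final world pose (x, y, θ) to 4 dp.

(-0.5421, -0.1365, 0.2744)

step 1: ξ=(vx,vy,ωz)=(-0.0400, 0.3200, 0.3721), dt=2.0 → body Δ=(-0.3002, 0.5541, 0.7442) → world pose (-0.3002, 0.5541, 0.7442)
step 2: ξ=(vx,vy,ωz)=(-0.2200, -0.1600, -0.3256), dt=1.5 → body Δ=(-0.3745, -0.1516, -0.4884) → world pose (-0.4730, 0.1889, 0.2558)
step 3: ξ=(vx,vy,ωz)=(-0.1900, -0.3700, 0.0233), dt=0.8 → body Δ=(-0.1492, -0.2974, 0.0186) → world pose (-0.5421, -0.1365, 0.2744)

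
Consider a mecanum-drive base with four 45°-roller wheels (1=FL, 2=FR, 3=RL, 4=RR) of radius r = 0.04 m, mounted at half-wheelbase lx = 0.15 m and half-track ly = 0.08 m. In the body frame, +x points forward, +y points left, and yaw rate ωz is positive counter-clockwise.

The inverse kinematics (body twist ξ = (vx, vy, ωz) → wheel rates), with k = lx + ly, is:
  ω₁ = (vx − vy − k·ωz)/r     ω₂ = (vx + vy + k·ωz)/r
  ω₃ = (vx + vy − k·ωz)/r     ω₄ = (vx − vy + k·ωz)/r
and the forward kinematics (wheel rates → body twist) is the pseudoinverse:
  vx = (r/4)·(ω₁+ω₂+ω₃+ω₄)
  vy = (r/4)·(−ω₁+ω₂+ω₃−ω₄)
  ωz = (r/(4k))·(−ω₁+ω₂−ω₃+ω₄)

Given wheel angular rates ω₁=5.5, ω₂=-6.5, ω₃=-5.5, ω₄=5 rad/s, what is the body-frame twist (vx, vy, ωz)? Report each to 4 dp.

(-0.0150, -0.2250, -0.0652)

k = lx + ly = 0.15 + 0.08 = 0.2300
ω₁+ω₂+ω₃+ω₄ = -1.5000  →  vx = (0.04/4)·-1.5000 = -0.0150
−ω₁+ω₂+ω₃−ω₄ = -22.5000  →  vy = (0.04/4)·-22.5000 = -0.2250
−ω₁+ω₂−ω₃+ω₄ = -1.5000  →  ωz = (0.04/0.9200)·-1.5000 = -0.0652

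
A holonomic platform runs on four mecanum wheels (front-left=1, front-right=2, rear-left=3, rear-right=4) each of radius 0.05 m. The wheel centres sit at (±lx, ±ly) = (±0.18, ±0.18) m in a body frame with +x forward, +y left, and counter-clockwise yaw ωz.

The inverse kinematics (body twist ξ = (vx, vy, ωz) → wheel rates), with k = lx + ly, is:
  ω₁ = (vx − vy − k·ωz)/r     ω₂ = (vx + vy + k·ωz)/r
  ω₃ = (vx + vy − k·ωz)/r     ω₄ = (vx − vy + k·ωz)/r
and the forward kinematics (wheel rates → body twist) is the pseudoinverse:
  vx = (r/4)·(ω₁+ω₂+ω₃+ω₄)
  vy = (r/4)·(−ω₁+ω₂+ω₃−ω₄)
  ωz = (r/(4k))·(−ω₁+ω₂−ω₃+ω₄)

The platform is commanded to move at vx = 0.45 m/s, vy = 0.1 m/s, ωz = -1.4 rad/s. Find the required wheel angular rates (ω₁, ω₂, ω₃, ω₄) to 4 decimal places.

(17.0800, 0.9200, 21.0800, -3.0800)

k = lx + ly = 0.18 + 0.18 = 0.3600;  k·ωz = 0.3600·-1.4 = -0.5040
ω₁ (FL) = (vx − vy − k·ωz)/r = 0.8540/0.05 = 17.0800
ω₂ (FR) = (vx + vy + k·ωz)/r = 0.0460/0.05 = 0.9200
ω₃ (RL) = (vx + vy − k·ωz)/r = 1.0540/0.05 = 21.0800
ω₄ (RR) = (vx − vy + k·ωz)/r = -0.1540/0.05 = -3.0800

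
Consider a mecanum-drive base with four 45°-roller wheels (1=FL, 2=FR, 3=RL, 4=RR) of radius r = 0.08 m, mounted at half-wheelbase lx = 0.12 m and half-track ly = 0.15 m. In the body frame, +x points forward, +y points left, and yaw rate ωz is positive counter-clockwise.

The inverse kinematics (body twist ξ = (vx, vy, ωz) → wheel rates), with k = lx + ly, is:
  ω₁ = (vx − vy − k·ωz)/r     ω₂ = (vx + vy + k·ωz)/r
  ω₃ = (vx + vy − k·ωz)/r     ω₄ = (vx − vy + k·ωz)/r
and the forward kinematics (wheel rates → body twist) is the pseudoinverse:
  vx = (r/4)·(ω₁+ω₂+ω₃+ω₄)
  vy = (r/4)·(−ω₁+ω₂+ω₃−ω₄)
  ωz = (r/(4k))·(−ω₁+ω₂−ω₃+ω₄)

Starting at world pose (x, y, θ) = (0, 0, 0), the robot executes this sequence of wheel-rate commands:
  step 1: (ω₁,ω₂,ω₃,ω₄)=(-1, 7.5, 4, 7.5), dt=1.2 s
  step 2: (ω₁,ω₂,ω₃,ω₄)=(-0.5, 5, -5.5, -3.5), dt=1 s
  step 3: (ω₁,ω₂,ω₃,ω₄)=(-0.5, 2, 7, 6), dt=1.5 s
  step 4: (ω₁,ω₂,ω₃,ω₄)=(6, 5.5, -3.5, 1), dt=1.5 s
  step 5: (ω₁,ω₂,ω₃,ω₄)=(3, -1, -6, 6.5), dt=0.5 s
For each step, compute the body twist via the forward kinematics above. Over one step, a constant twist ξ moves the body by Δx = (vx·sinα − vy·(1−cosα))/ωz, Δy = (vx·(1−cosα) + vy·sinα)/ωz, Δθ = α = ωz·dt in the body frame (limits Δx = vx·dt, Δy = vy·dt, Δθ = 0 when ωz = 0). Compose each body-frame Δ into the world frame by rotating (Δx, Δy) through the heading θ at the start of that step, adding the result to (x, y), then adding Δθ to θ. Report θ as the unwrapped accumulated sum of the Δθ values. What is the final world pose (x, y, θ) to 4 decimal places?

(0.1612, 1.0960, 2.5481)

step 1: ξ=(vx,vy,ωz)=(0.3600, 0.1000, 0.8889), dt=1.2 → body Δ=(0.2965, 0.3079, 1.0667) → world pose (0.2965, 0.3079, 1.0667)
step 2: ξ=(vx,vy,ωz)=(-0.0900, 0.0700, 0.5556), dt=1.0 → body Δ=(-0.1044, 0.0421, 0.5556) → world pose (0.2092, 0.2368, 1.6222)
step 3: ξ=(vx,vy,ωz)=(0.2900, 0.0700, 0.1111), dt=1.5 → body Δ=(0.4243, 0.1407, 0.1667) → world pose (0.0469, 0.6533, 1.7889)
step 4: ξ=(vx,vy,ωz)=(0.1800, -0.1000, 0.2963), dt=1.5 → body Δ=(0.2940, -0.0861, 0.4444) → world pose (0.0673, 0.9589, 2.2333)
step 5: ξ=(vx,vy,ωz)=(0.0500, -0.3300, 0.6296), dt=0.5 → body Δ=(0.0503, -0.1584, 0.3148) → world pose (0.1612, 1.0960, 2.5481)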